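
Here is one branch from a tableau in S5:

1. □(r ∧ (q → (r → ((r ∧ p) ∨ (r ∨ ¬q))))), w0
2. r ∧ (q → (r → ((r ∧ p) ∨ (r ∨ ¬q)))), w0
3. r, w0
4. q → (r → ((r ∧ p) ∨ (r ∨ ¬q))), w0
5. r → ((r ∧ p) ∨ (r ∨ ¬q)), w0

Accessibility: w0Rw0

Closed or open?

Open

No world carries both an atom and its negation.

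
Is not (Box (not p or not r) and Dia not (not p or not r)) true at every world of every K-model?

Valid in K

Tableau for the negation Box (not p or not r) and Dia not (not p or not r):
1. Box (not p or not r) and Dia not (not p or not r), w0
2. Box (not p or not r), w0
3. Dia not (not p or not r), w0
4. not (not p or not r), w1
5. p, w1
6. r, w1
7. not p or not r, w1
8. not r, w1
Accessibility: w0Rw1
Branch closes: r and not r both at w1.
Every branch of the negation's tableau closes; the branch above is one of them.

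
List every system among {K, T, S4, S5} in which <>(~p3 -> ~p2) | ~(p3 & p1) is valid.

T, S4, S5

K-tableau for the negation ~(<>(~p3 -> ~p2) | ~(p3 & p1)):
1. ~(<>(~p3 -> ~p2) | ~(p3 & p1)), u
2. ~<>(~p3 -> ~p2), u   [~|-rule on 1]
3. p3 & p1, u   [~|-rule on 1]
4. p3, u   [&-rule on 3]
5. p1, u   [&-rule on 3]
Complete open branch: countermodel on a K-frame, so not valid in K.
T-tableau for the negation ~(<>(~p3 -> ~p2) | ~(p3 & p1)):
1. ~(<>(~p3 -> ~p2) | ~(p3 & p1)), u
2. ~<>(~p3 -> ~p2), u   [~|-rule on 1]
3. p3 & p1, u   [~|-rule on 1]
4. p3, u   [&-rule on 3]
5. p1, u   [&-rule on 3]
6. ~(~p3 -> ~p2), u   [~<>-rule on 2 via uRu]
7. ~p3, u   [~->-rule on 6]
8. p2, u   [~->-rule on 6]
Accessibility: uRu
Branch closes: p3 and ~p3 both at u.
Every branch closes (one shown): valid in T, hence also in S4, S5 (every theorem of T is a theorem of S4 and S5).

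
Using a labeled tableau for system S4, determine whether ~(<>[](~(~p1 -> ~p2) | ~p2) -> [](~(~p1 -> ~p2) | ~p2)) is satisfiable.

Satisfiable (open branch found)

1. ~(<>[](~(~p1 -> ~p2) | ~p2) -> [](~(~p1 -> ~p2) | ~p2)), 0
2. <>[](~(~p1 -> ~p2) | ~p2), 0   [~->-rule on 1]
3. ~[](~(~p1 -> ~p2) | ~p2), 0   [~->-rule on 1]
4. [](~(~p1 -> ~p2) | ~p2), 1   [<>-rule on 2: fresh world 1, 0R1]
5. ~(~p1 -> ~p2) | ~p2, 1   [[]-rule on 4 via 1R1]
6. ~p2, 1   [|-rule on 5 (branches; this branch)]
7. ~(~(~p1 -> ~p2) | ~p2), 2   [~[]-rule on 3: fresh world 2, 0R2]
8. ~p1 -> ~p2, 2   [~|-rule on 7]
9. p2, 2   [~|-rule on 7]
10. p1, 2   [->-rule on 8 (branches; this branch)]
Accessibility: 0R0, 0R1, 0R2, 1R1, 2R2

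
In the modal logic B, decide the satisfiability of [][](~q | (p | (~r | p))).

1. [][](~q | (p | (~r | p))), 0
2. [](~q | (p | (~r | p))), 0
3. ~q | (p | (~r | p)), 0
4. p | (~r | p), 0
5. ~r | p, 0
6. p, 0
Accessibility: 0R0

Satisfiable (open branch found)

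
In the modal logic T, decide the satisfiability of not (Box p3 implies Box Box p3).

1. not (Box p3 implies Box Box p3), u
2. Box p3, u
3. not Box Box p3, u
4. p3, u
5. not Box p3, v
6. p3, v
7. not p3, w
Accessibility: uRu, uRv, vRv, vRw, wRw

Yes, satisfiable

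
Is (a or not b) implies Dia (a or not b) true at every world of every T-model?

Tableau for the negation not ((a or not b) implies Dia (a or not b)):
1. not ((a or not b) implies Dia (a or not b)), 0
2. a or not b, 0
3. not Dia (a or not b), 0
4. not (a or not b), 0
5. not a, 0
6. b, 0
7. not b, 0
Accessibility: 0R0
Branch closes: b and not b both at 0.
Every branch of the negation's tableau closes; the branch above is one of them.

Valid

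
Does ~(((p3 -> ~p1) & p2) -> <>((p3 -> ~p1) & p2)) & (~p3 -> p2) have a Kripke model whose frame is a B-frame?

Unsatisfiable

1. ~(((p3 -> ~p1) & p2) -> <>((p3 -> ~p1) & p2)) & (~p3 -> p2), 0
2. ~(((p3 -> ~p1) & p2) -> <>((p3 -> ~p1) & p2)), 0
3. ~p3 -> p2, 0
4. (p3 -> ~p1) & p2, 0
5. ~<>((p3 -> ~p1) & p2), 0
6. p3 -> ~p1, 0
7. p2, 0
8. ~((p3 -> ~p1) & p2), 0
9. ~p1, 0
10. ~(p3 -> ~p1), 0
11. p3, 0
12. p1, 0
Accessibility: 0R0
Branch closes: p1 and ~p1 both at 0.
(One branch shown.) All branches close.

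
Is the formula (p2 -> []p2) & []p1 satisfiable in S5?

1. (p2 -> []p2) & []p1, w0
2. p2 -> []p2, w0
3. []p1, w0
4. p1, w0
5. []p2, w0
6. p2, w0
Accessibility: w0Rw0

Satisfiable (open branch found)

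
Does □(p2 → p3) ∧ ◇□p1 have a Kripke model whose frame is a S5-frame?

1. □(p2 → p3) ∧ ◇□p1, w0
2. □(p2 → p3), w0   [∧-rule on 1]
3. ◇□p1, w0   [∧-rule on 1]
4. p2 → p3, w0   [□-rule on 2 via w0Rw0]
5. p3, w0   [→-rule on 4 (branches; this branch)]
6. □p1, w1   [◇-rule on 3: fresh world w1, w0Rw1]
7. p2 → p3, w1   [□-rule on 2 via w0Rw1]
8. p1, w0   [□-rule on 6 via w1Rw0]
9. p1, w1   [□-rule on 6 via w1Rw1]
10. p3, w1   [→-rule on 7 (branches; this branch)]
Accessibility: w0Rw0, w0Rw1, w1Rw0, w1Rw1

Yes, satisfiable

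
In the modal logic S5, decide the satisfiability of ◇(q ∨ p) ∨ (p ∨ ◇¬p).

Yes, satisfiable

1. ◇(q ∨ p) ∨ (p ∨ ◇¬p), u
2. p ∨ ◇¬p, u
3. ◇¬p, u
4. ¬p, v
Accessibility: uRu, uRv, vRu, vRv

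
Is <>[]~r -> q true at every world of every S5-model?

Not valid

Tableau for the negation ~(<>[]~r -> q):
1. ~(<>[]~r -> q), 0
2. <>[]~r, 0
3. ~q, 0
4. []~r, 1
5. ~r, 0
6. ~r, 1
Accessibility: 0R0, 0R1, 1R0, 1R1
The negation has an open branch (countermodel exists).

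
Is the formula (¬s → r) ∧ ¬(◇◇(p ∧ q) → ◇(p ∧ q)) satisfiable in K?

1. (¬s → r) ∧ ¬(◇◇(p ∧ q) → ◇(p ∧ q)), 0
2. ¬s → r, 0
3. ¬(◇◇(p ∧ q) → ◇(p ∧ q)), 0
4. ◇◇(p ∧ q), 0
5. ¬◇(p ∧ q), 0
6. r, 0
7. ◇(p ∧ q), 1
8. ¬(p ∧ q), 1
9. ¬q, 1
10. p ∧ q, 2
11. p, 2
12. q, 2
Accessibility: 0R1, 1R2

Satisfiable (open branch found)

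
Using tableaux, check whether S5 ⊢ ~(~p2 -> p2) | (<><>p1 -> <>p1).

Valid in S5

Tableau for the negation ~(~(~p2 -> p2) | (<><>p1 -> <>p1)):
1. ~(~(~p2 -> p2) | (<><>p1 -> <>p1)), w0
2. ~p2 -> p2, w0   [~|-rule on 1]
3. ~(<><>p1 -> <>p1), w0   [~|-rule on 1]
4. <><>p1, w0   [~->-rule on 3]
5. ~<>p1, w0   [~->-rule on 3]
6. ~p1, w0   [~<>-rule on 5 via w0Rw0]
7. p2, w0   [->-rule on 2 (branches; this branch)]
8. <>p1, w1   [<>-rule on 4: fresh world w1, w0Rw1]
9. ~p1, w1   [~<>-rule on 5 via w0Rw1]
10. p1, w2   [<>-rule on 8: fresh world w2, w1Rw2]
11. ~p1, w2   [~<>-rule on 5 via w0Rw2]
Accessibility: w0Rw0, w0Rw1, w0Rw2, w1Rw0, w1Rw1, w1Rw2, w2Rw0, w2Rw1, w2Rw2
Branch closes: p1 and ~p1 both at w2.
All branches of the negation close; one closing branch shown above.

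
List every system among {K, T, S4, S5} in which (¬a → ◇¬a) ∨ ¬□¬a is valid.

K-tableau for the negation ¬((¬a → ◇¬a) ∨ ¬□¬a):
1. ¬((¬a → ◇¬a) ∨ ¬□¬a), 0
2. ¬(¬a → ◇¬a), 0   [¬∨-rule on 1]
3. □¬a, 0   [¬∨-rule on 1]
4. ¬a, 0   [¬→-rule on 2]
5. ¬◇¬a, 0   [¬→-rule on 2]
Complete open branch: countermodel on a K-frame, so not valid in K.
T-tableau for the negation ¬((¬a → ◇¬a) ∨ ¬□¬a):
1. ¬((¬a → ◇¬a) ∨ ¬□¬a), 0
2. ¬(¬a → ◇¬a), 0   [¬∨-rule on 1]
3. □¬a, 0   [¬∨-rule on 1]
4. ¬a, 0   [¬→-rule on 2]
5. ¬◇¬a, 0   [¬→-rule on 2]
6. a, 0   [¬◇-rule on 5 via 0R0]
Accessibility: 0R0
Branch closes: a and ¬a both at 0.
Every branch closes (one shown): valid in T, hence also in S4, S5 (every theorem of T is a theorem of S4 and S5).

T, S4, S5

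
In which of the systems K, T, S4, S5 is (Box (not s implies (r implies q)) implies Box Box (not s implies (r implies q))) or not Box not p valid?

T-tableau for the negation not ((Box (not s implies (r implies q)) implies Box Box (not s implies (r implies q))) or not Box not p):
1. not ((Box (not s implies (r implies q)) implies Box Box (not s implies (r implies q))) or not Box not p), u
2. not (Box (not s implies (r implies q)) implies Box Box (not s implies (r implies q))), u   [neg-or-rule on 1]
3. Box not p, u   [neg-or-rule on 1]
4. Box (not s implies (r implies q)), u   [neg-implies-rule on 2]
5. not Box Box (not s implies (r implies q)), u   [neg-implies-rule on 2]
6. not p, u   [Box-rule on 3 via uRu]
7. not s implies (r implies q), u   [Box-rule on 4 via uRu]
8. r implies q, u   [implies-rule on 7 (branches; this branch)]
9. q, u   [implies-rule on 8 (branches; this branch)]
10. not Box (not s implies (r implies q)), v   [neg-Box-rule on 5: fresh world v, uRv]
11. not p, v   [Box-rule on 3 via uRv]
12. not s implies (r implies q), v   [Box-rule on 4 via uRv]
13. r implies q, v   [implies-rule on 12 (branches; this branch)]
14. q, v   [implies-rule on 13 (branches; this branch)]
15. not (not s implies (r implies q)), w   [neg-Box-rule on 10: fresh world w, vRw]
16. not s, w   [neg-implies-rule on 15]
17. not (r implies q), w   [neg-implies-rule on 15]
18. r, w   [neg-implies-rule on 17]
19. not q, w   [neg-implies-rule on 17]
Accessibility: uRu, uRv, vRv, vRw, wRw
Complete open branch: countermodel on a T-frame, so not valid in T, nor in K (the same frame is also a K-frame).
S4-tableau for the negation not ((Box (not s implies (r implies q)) implies Box Box (not s implies (r implies q))) or not Box not p):
1. not ((Box (not s implies (r implies q)) implies Box Box (not s implies (r implies q))) or not Box not p), u
2. not (Box (not s implies (r implies q)) implies Box Box (not s implies (r implies q))), u   [neg-or-rule on 1]
3. Box not p, u   [neg-or-rule on 1]
4. Box (not s implies (r implies q)), u   [neg-implies-rule on 2]
5. not Box Box (not s implies (r implies q)), u   [neg-implies-rule on 2]
6. not p, u   [Box-rule on 3 via uRu]
7. not s implies (r implies q), u   [Box-rule on 4 via uRu]
8. r implies q, u   [implies-rule on 7 (branches; this branch)]
9. q, u   [implies-rule on 8 (branches; this branch)]
10. not Box (not s implies (r implies q)), v   [neg-Box-rule on 5: fresh world v, uRv]
11. not p, v   [Box-rule on 3 via uRv]
12. not s implies (r implies q), v   [Box-rule on 4 via uRv]
13. r implies q, v   [implies-rule on 12 (branches; this branch)]
14. q, v   [implies-rule on 13 (branches; this branch)]
15. not (not s implies (r implies q)), w   [neg-Box-rule on 10: fresh world w, vRw]
16. not s, w   [neg-implies-rule on 15]
17. not (r implies q), w   [neg-implies-rule on 15]
18. r, w   [neg-implies-rule on 17]
19. not q, w   [neg-implies-rule on 17]
20. not p, w   [Box-rule on 3 via uRw]
21. not s implies (r implies q), w   [Box-rule on 4 via uRw]
22. r implies q, w   [implies-rule on 21 (branches; this branch)]
23. q, w   [implies-rule on 22 (branches; this branch)]
Accessibility: uRu, uRv, uRw, vRv, vRw, wRw
Branch closes: q and not q both at w.
Every branch closes (one shown): valid in S4, hence also in S5 (every theorem of S4 is a theorem of S5).

S4, S5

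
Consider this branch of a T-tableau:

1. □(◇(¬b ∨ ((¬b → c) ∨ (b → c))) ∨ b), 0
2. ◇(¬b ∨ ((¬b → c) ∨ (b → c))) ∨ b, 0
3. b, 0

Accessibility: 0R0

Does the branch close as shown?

There is no literal clash: for every atom and world, at most one sign appears.

Open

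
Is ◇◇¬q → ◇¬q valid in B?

Not valid

Tableau for the negation ¬(◇◇¬q → ◇¬q):
1. ¬(◇◇¬q → ◇¬q), u
2. ◇◇¬q, u
3. ¬◇¬q, u
4. q, u
5. ◇¬q, v
6. q, v
7. ¬q, w
Accessibility: uRu, uRv, vRu, vRv, vRw, wRv, wRw
The negation has an open branch (countermodel exists).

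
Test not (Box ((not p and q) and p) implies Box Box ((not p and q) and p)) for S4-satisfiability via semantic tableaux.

Unsatisfiable (every branch closes)

1. not (Box ((not p and q) and p) implies Box Box ((not p and q) and p)), u
2. Box ((not p and q) and p), u
3. not Box Box ((not p and q) and p), u
4. (not p and q) and p, u
5. not p and q, u
6. p, u
7. not p, u
8. q, u
Accessibility: uRu
Branch closes: p and not p both at u.
(One branch shown.) All branches close.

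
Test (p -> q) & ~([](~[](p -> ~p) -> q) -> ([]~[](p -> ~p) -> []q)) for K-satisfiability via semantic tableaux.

No, unsatisfiable

1. (p -> q) & ~([](~[](p -> ~p) -> q) -> ([]~[](p -> ~p) -> []q)), u
2. p -> q, u   [&-rule on 1]
3. ~([](~[](p -> ~p) -> q) -> ([]~[](p -> ~p) -> []q)), u   [&-rule on 1]
4. [](~[](p -> ~p) -> q), u   [~->-rule on 3]
5. ~([]~[](p -> ~p) -> []q), u   [~->-rule on 3]
6. []~[](p -> ~p), u   [~->-rule on 5]
7. ~[]q, u   [~->-rule on 5]
8. q, u   [->-rule on 2 (branches; this branch)]
9. ~q, v   [~[]-rule on 7: fresh world v, uRv]
10. ~[](p -> ~p) -> q, v   [[]-rule on 4 via uRv]
11. ~[](p -> ~p), v   [[]-rule on 6 via uRv]
12. [](p -> ~p), v   [->-rule on 10 (branches; this branch)]
13. ~(p -> ~p), w   [~[]-rule on 11: fresh world w, vRw]
14. p, w   [~->-rule on 13]
15. p -> ~p, w   [[]-rule on 12 via vRw]
16. ~p, w   [->-rule on 15 (branches; this branch)]
Accessibility: uRv, vRw
Branch closes: p and ~p both at w.
(One branch shown.) All branches close.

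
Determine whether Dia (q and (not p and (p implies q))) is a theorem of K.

No, not valid

Tableau for the negation not Dia (q and (not p and (p implies q))):
1. not Dia (q and (not p and (p implies q))), 0
The negation has an open branch (countermodel exists).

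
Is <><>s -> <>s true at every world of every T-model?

Tableau for the negation ~(<><>s -> <>s):
1. ~(<><>s -> <>s), 0
2. <><>s, 0
3. ~<>s, 0
4. ~s, 0
5. <>s, 1
6. ~s, 1
7. s, 2
Accessibility: 0R0, 0R1, 1R1, 1R2, 2R2
The negation has an open branch (countermodel exists).

Not valid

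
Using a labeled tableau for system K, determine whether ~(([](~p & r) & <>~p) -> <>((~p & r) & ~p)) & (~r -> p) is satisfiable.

No, unsatisfiable

1. ~(([](~p & r) & <>~p) -> <>((~p & r) & ~p)) & (~r -> p), w0
2. ~(([](~p & r) & <>~p) -> <>((~p & r) & ~p)), w0
3. ~r -> p, w0
4. [](~p & r) & <>~p, w0
5. ~<>((~p & r) & ~p), w0
6. [](~p & r), w0
7. <>~p, w0
8. p, w0
9. ~p, w1
10. ~((~p & r) & ~p), w1
11. ~p & r, w1
12. r, w1
13. ~(~p & r), w1
14. ~r, w1
Accessibility: w0Rw1
Branch closes: r and ~r both at w1.
(One branch shown.) All branches close.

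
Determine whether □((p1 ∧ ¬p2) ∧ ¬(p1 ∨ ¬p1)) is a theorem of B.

Invalid (countermodel exists)

Tableau for the negation ¬□((p1 ∧ ¬p2) ∧ ¬(p1 ∨ ¬p1)):
1. ¬□((p1 ∧ ¬p2) ∧ ¬(p1 ∨ ¬p1)), u
2. ¬((p1 ∧ ¬p2) ∧ ¬(p1 ∨ ¬p1)), v   [¬□-rule on 1: fresh world v, uRv]
3. p1 ∨ ¬p1, v   [¬∧-rule on 2 (branches; this branch)]
4. ¬p1, v   [∨-rule on 3 (branches; this branch)]
Accessibility: uRu, uRv, vRu, vRv
The negation has an open branch (countermodel exists).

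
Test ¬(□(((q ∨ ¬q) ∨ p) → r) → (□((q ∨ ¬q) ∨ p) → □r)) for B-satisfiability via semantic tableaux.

Unsatisfiable

1. ¬(□(((q ∨ ¬q) ∨ p) → r) → (□((q ∨ ¬q) ∨ p) → □r)), u
2. □(((q ∨ ¬q) ∨ p) → r), u
3. ¬(□((q ∨ ¬q) ∨ p) → □r), u
4. □((q ∨ ¬q) ∨ p), u
5. ¬□r, u
6. ((q ∨ ¬q) ∨ p) → r, u
7. (q ∨ ¬q) ∨ p, u
8. r, u
9. q ∨ ¬q, u
10. ¬q, u
11. ¬r, v
12. ((q ∨ ¬q) ∨ p) → r, v
13. (q ∨ ¬q) ∨ p, v
14. ¬((q ∨ ¬q) ∨ p), v
15. ¬(q ∨ ¬q), v
16. ¬p, v
17. ¬q, v
18. q, v
Accessibility: uRu, uRv, vRu, vRv
Branch closes: q and ¬q both at v.
(One branch shown.) All branches close.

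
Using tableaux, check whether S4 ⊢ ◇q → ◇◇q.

Tableau for the negation ¬(◇q → ◇◇q):
1. ¬(◇q → ◇◇q), w0
2. ◇q, w0   [¬→-rule on 1]
3. ¬◇◇q, w0   [¬→-rule on 1]
4. ¬◇q, w0   [¬◇-rule on 3 via w0Rw0]
5. ¬q, w0   [¬◇-rule on 4 via w0Rw0]
6. q, w1   [◇-rule on 2: fresh world w1, w0Rw1]
7. ¬◇q, w1   [¬◇-rule on 3 via w0Rw1]
8. ¬q, w1   [¬◇-rule on 4 via w0Rw1]
Accessibility: w0Rw0, w0Rw1, w1Rw1
Branch closes: q and ¬q both at w1.
Every branch of the negation's tableau closes; the branch above is one of them.

Yes, valid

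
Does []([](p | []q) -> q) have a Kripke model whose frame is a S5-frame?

1. []([](p | []q) -> q), w0
2. [](p | []q) -> q, w0
3. q, w0
Accessibility: w0Rw0

Satisfiable (open branch found)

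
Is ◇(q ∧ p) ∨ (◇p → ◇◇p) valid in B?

Valid in B

Tableau for the negation ¬(◇(q ∧ p) ∨ (◇p → ◇◇p)):
1. ¬(◇(q ∧ p) ∨ (◇p → ◇◇p)), w0
2. ¬◇(q ∧ p), w0   [¬∨-rule on 1]
3. ¬(◇p → ◇◇p), w0   [¬∨-rule on 1]
4. ◇p, w0   [¬→-rule on 3]
5. ¬◇◇p, w0   [¬→-rule on 3]
6. ¬(q ∧ p), w0   [¬◇-rule on 2 via w0Rw0]
7. ¬◇p, w0   [¬◇-rule on 5 via w0Rw0]
8. ¬p, w0   [¬◇-rule on 7 via w0Rw0]
9. p, w1   [◇-rule on 4: fresh world w1, w0Rw1]
10. ¬(q ∧ p), w1   [¬◇-rule on 2 via w0Rw1]
11. ¬◇p, w1   [¬◇-rule on 5 via w0Rw1]
12. ¬p, w1   [¬◇-rule on 7 via w0Rw1]
Accessibility: w0Rw0, w0Rw1, w1Rw0, w1Rw1
Branch closes: p and ¬p both at w1.
Every branch of the negation's tableau closes; the branch above is one of them.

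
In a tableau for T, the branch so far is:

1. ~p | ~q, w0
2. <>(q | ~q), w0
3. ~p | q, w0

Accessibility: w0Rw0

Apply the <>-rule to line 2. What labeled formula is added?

a fresh world w1 with w0Rw1, and q | ~q at w1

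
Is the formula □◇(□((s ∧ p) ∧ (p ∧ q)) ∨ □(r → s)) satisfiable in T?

Satisfiable

1. □◇(□((s ∧ p) ∧ (p ∧ q)) ∨ □(r → s)), w0
2. ◇(□((s ∧ p) ∧ (p ∧ q)) ∨ □(r → s)), w0
3. □((s ∧ p) ∧ (p ∧ q)) ∨ □(r → s), w1
4. ◇(□((s ∧ p) ∧ (p ∧ q)) ∨ □(r → s)), w1
5. □(r → s), w1
6. r → s, w1
7. s, w1
8. □((s ∧ p) ∧ (p ∧ q)) ∨ □(r → s), w2
9. r → s, w2
10. □(r → s), w2
11. s, w2
Accessibility: w0Rw0, w0Rw1, w1Rw1, w1Rw2, w2Rw2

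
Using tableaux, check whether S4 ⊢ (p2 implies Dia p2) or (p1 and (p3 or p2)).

Valid

Tableau for the negation not ((p2 implies Dia p2) or (p1 and (p3 or p2))):
1. not ((p2 implies Dia p2) or (p1 and (p3 or p2))), 0
2. not (p2 implies Dia p2), 0   [neg-or-rule on 1]
3. not (p1 and (p3 or p2)), 0   [neg-or-rule on 1]
4. p2, 0   [neg-implies-rule on 2]
5. not Dia p2, 0   [neg-implies-rule on 2]
6. not p2, 0   [neg-Dia-rule on 5 via 0R0]
Accessibility: 0R0
Branch closes: p2 and not p2 both at 0.
All branches of the negation close; one closing branch shown above.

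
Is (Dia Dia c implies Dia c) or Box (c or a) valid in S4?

Valid in S4

Tableau for the negation not ((Dia Dia c implies Dia c) or Box (c or a)):
1. not ((Dia Dia c implies Dia c) or Box (c or a)), u
2. not (Dia Dia c implies Dia c), u
3. not Box (c or a), u
4. Dia Dia c, u
5. not Dia c, u
6. not c, u
7. not (c or a), v
8. not c, v
9. not a, v
10. Dia c, w
11. not c, w
12. c, x
13. not c, x
Accessibility: uRu, uRv, uRw, uRx, vRv, wRw, wRx, xRx
Branch closes: c and not c both at x.
Every branch of the negation's tableau closes; the branch above is one of them.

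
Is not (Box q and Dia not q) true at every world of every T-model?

Valid in T

Tableau for the negation Box q and Dia not q:
1. Box q and Dia not q, w0
2. Box q, w0
3. Dia not q, w0
4. q, w0
5. not q, w1
6. q, w1
Accessibility: w0Rw0, w0Rw1, w1Rw1
Branch closes: q and not q both at w1.
All branches of the negation close; one closing branch shown above.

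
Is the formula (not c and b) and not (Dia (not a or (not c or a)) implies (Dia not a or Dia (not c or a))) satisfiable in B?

1. (not c and b) and not (Dia (not a or (not c or a)) implies (Dia not a or Dia (not c or a))), w0
2. not c and b, w0
3. not (Dia (not a or (not c or a)) implies (Dia not a or Dia (not c or a))), w0
4. not c, w0
5. b, w0
6. Dia (not a or (not c or a)), w0
7. not (Dia not a or Dia (not c or a)), w0
8. not Dia not a, w0
9. not Dia (not c or a), w0
10. a, w0
11. not (not c or a), w0
12. c, w0
13. not a, w0
Accessibility: w0Rw0
Branch closes: c and not c both at w0.
Every branch closes; the branch above is one of them.

No, unsatisfiable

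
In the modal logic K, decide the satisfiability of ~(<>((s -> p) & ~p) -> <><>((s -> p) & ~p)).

Satisfiable

1. ~(<>((s -> p) & ~p) -> <><>((s -> p) & ~p)), 0
2. <>((s -> p) & ~p), 0
3. ~<><>((s -> p) & ~p), 0
4. (s -> p) & ~p, 1
5. s -> p, 1
6. ~p, 1
7. ~<>((s -> p) & ~p), 1
8. ~s, 1
Accessibility: 0R1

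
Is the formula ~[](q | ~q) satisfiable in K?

1. ~[](q | ~q), 0
2. ~(q | ~q), 1   [~[]-rule on 1: fresh world 1, 0R1]
3. ~q, 1   [~|-rule on 2]
4. q, 1   [~|-rule on 2]
Accessibility: 0R1
Branch closes: q and ~q both at 1.
Every branch closes; the branch above is one of them.

Unsatisfiable (every branch closes)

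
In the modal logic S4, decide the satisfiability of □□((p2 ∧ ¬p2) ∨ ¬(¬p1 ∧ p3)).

Satisfiable

1. □□((p2 ∧ ¬p2) ∨ ¬(¬p1 ∧ p3)), 0
2. □((p2 ∧ ¬p2) ∨ ¬(¬p1 ∧ p3)), 0
3. (p2 ∧ ¬p2) ∨ ¬(¬p1 ∧ p3), 0
4. ¬(¬p1 ∧ p3), 0
5. ¬p3, 0
Accessibility: 0R0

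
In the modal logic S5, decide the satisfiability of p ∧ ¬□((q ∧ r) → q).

1. p ∧ ¬□((q ∧ r) → q), w0
2. p, w0
3. ¬□((q ∧ r) → q), w0
4. ¬((q ∧ r) → q), w1
5. q ∧ r, w1
6. ¬q, w1
7. q, w1
8. r, w1
Accessibility: w0Rw0, w0Rw1, w1Rw0, w1Rw1
Branch closes: q and ¬q both at w1.
Every branch closes; the branch above is one of them.

Unsatisfiable (every branch closes)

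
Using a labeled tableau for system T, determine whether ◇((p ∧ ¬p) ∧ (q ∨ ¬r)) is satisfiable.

Unsatisfiable (every branch closes)

1. ◇((p ∧ ¬p) ∧ (q ∨ ¬r)), 0
2. (p ∧ ¬p) ∧ (q ∨ ¬r), 1
3. p ∧ ¬p, 1
4. q ∨ ¬r, 1
5. p, 1
6. ¬p, 1
Accessibility: 0R0, 0R1, 1R1
Branch closes: p and ¬p both at 1.
All branches of the tableau close; one closing branch shown above.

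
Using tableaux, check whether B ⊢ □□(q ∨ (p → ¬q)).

Valid

Tableau for the negation ¬□□(q ∨ (p → ¬q)):
1. ¬□□(q ∨ (p → ¬q)), w0
2. ¬□(q ∨ (p → ¬q)), w1   [¬□-rule on 1: fresh world w1, w0Rw1]
3. ¬(q ∨ (p → ¬q)), w2   [¬□-rule on 2: fresh world w2, w1Rw2]
4. ¬q, w2   [¬∨-rule on 3]
5. ¬(p → ¬q), w2   [¬∨-rule on 3]
6. p, w2   [¬→-rule on 5]
7. q, w2   [¬→-rule on 5]
Accessibility: w0Rw0, w0Rw1, w1Rw0, w1Rw1, w1Rw2, w2Rw1, w2Rw2
Branch closes: q and ¬q both at w2.
Every branch of the negation's tableau closes; the branch above is one of them.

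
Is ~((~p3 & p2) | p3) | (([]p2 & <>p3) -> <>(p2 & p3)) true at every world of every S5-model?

Yes, valid

Tableau for the negation ~(~((~p3 & p2) | p3) | (([]p2 & <>p3) -> <>(p2 & p3))):
1. ~(~((~p3 & p2) | p3) | (([]p2 & <>p3) -> <>(p2 & p3))), w0
2. (~p3 & p2) | p3, w0
3. ~(([]p2 & <>p3) -> <>(p2 & p3)), w0
4. []p2 & <>p3, w0
5. ~<>(p2 & p3), w0
6. []p2, w0
7. <>p3, w0
8. ~(p2 & p3), w0
9. p2, w0
10. ~p3 & p2, w0
11. ~p3, w0
12. p3, w1
13. ~(p2 & p3), w1
14. p2, w1
15. ~p3, w1
Accessibility: w0Rw0, w0Rw1, w1Rw0, w1Rw1
Branch closes: p3 and ~p3 both at w1.
Every branch of the negation's tableau closes; the branch above is one of them.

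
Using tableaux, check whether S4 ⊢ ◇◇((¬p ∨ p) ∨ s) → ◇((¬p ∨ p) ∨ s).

Tableau for the negation ¬(◇◇((¬p ∨ p) ∨ s) → ◇((¬p ∨ p) ∨ s)):
1. ¬(◇◇((¬p ∨ p) ∨ s) → ◇((¬p ∨ p) ∨ s)), 0
2. ◇◇((¬p ∨ p) ∨ s), 0   [¬→-rule on 1]
3. ¬◇((¬p ∨ p) ∨ s), 0   [¬→-rule on 1]
4. ¬((¬p ∨ p) ∨ s), 0   [¬◇-rule on 3 via 0R0]
5. ¬(¬p ∨ p), 0   [¬∨-rule on 4]
6. ¬s, 0   [¬∨-rule on 4]
7. p, 0   [¬∨-rule on 5]
8. ¬p, 0   [¬∨-rule on 5]
Accessibility: 0R0
Branch closes: p and ¬p both at 0.
Every branch of the negation's tableau closes; the branch above is one of them.

Yes, valid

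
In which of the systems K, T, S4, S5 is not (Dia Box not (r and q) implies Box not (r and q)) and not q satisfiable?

K, T, S4

S4-tableau for the formula:
1. not (Dia Box not (r and q) implies Box not (r and q)) and not q, w0
2. not (Dia Box not (r and q) implies Box not (r and q)), w0
3. not q, w0
4. Dia Box not (r and q), w0
5. not Box not (r and q), w0
6. Box not (r and q), w1
7. not (r and q), w1
8. not q, w1
9. r and q, w2
10. r, w2
11. q, w2
Accessibility: w0Rw0, w0Rw1, w0Rw2, w1Rw1, w2Rw2
Complete open branch: satisfiable in S4, hence also in K, T (this S4-model is also a K-model and a T-model).
S5-tableau for the formula:
1. not (Dia Box not (r and q) implies Box not (r and q)) and not q, w0
2. not (Dia Box not (r and q) implies Box not (r and q)), w0
3. not q, w0
4. Dia Box not (r and q), w0
5. not Box not (r and q), w0
6. Box not (r and q), w1
7. not (r and q), w0
8. not (r and q), w1
9. not q, w1
10. r and q, w2
11. r, w2
12. q, w2
13. not (r and q), w2
14. not q, w2
Accessibility: w0Rw0, w0Rw1, w0Rw2, w1Rw0, w1Rw1, w1Rw2, w2Rw0, w2Rw1, w2Rw2
Branch closes: q and not q both at w2.
Every branch closes (one shown): unsatisfiable in S5.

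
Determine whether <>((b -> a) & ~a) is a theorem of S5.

No, not valid

Tableau for the negation ~<>((b -> a) & ~a):
1. ~<>((b -> a) & ~a), w0
2. ~((b -> a) & ~a), w0
3. a, w0
Accessibility: w0Rw0
The negation has an open branch (countermodel exists).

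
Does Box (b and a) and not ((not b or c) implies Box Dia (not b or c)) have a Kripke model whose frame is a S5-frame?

No, unsatisfiable

1. Box (b and a) and not ((not b or c) implies Box Dia (not b or c)), u
2. Box (b and a), u
3. not ((not b or c) implies Box Dia (not b or c)), u
4. not b or c, u
5. not Box Dia (not b or c), u
6. b and a, u
7. b, u
8. a, u
9. c, u
10. not Dia (not b or c), v
11. b and a, v
12. b, v
13. a, v
14. not (not b or c), u
15. not c, u
Accessibility: uRu, uRv, vRu, vRv
Branch closes: c and not c both at u.
All branches of the tableau close; one closing branch shown above.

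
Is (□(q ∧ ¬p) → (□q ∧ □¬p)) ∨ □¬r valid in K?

Valid in K

Tableau for the negation ¬((□(q ∧ ¬p) → (□q ∧ □¬p)) ∨ □¬r):
1. ¬((□(q ∧ ¬p) → (□q ∧ □¬p)) ∨ □¬r), u
2. ¬(□(q ∧ ¬p) → (□q ∧ □¬p)), u
3. ¬□¬r, u
4. □(q ∧ ¬p), u
5. ¬(□q ∧ □¬p), u
6. ¬□¬p, u
7. r, v
8. q ∧ ¬p, v
9. q, v
10. ¬p, v
11. p, w
12. q ∧ ¬p, w
13. q, w
14. ¬p, w
Accessibility: uRv, uRw
Branch closes: p and ¬p both at w.
All branches of the negation close; one closing branch shown above.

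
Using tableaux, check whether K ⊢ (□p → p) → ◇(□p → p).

Invalid (countermodel exists)

Tableau for the negation ¬((□p → p) → ◇(□p → p)):
1. ¬((□p → p) → ◇(□p → p)), 0
2. □p → p, 0   [¬→-rule on 1]
3. ¬◇(□p → p), 0   [¬→-rule on 1]
4. p, 0   [→-rule on 2 (branches; this branch)]
The negation has an open branch (countermodel exists).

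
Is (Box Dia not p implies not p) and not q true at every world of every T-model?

Tableau for the negation not ((Box Dia not p implies not p) and not q):
1. not ((Box Dia not p implies not p) and not q), u
2. q, u
Accessibility: uRu
The negation has an open branch (countermodel exists).

Not valid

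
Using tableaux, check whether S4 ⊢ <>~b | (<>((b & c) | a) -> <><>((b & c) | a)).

Tableau for the negation ~(<>~b | (<>((b & c) | a) -> <><>((b & c) | a))):
1. ~(<>~b | (<>((b & c) | a) -> <><>((b & c) | a))), w0
2. ~<>~b, w0   [~|-rule on 1]
3. ~(<>((b & c) | a) -> <><>((b & c) | a)), w0   [~|-rule on 1]
4. <>((b & c) | a), w0   [~->-rule on 3]
5. ~<><>((b & c) | a), w0   [~->-rule on 3]
6. b, w0   [~<>-rule on 2 via w0Rw0]
7. ~<>((b & c) | a), w0   [~<>-rule on 5 via w0Rw0]
8. ~((b & c) | a), w0   [~<>-rule on 7 via w0Rw0]
9. ~(b & c), w0   [~|-rule on 8]
10. ~a, w0   [~|-rule on 8]
11. ~c, w0   [~&-rule on 9 (branches; this branch)]
12. (b & c) | a, w1   [<>-rule on 4: fresh world w1, w0Rw1]
13. b, w1   [~<>-rule on 2 via w0Rw1]
14. ~<>((b & c) | a), w1   [~<>-rule on 5 via w0Rw1]
15. ~((b & c) | a), w1   [~<>-rule on 7 via w0Rw1]
16. ~(b & c), w1   [~|-rule on 15]
17. ~a, w1   [~|-rule on 15]
18. b & c, w1   [|-rule on 12 (branches; this branch)]
19. c, w1   [&-rule on 18]
20. ~c, w1   [~&-rule on 16 (branches; this branch)]
Accessibility: w0Rw0, w0Rw1, w1Rw1
Branch closes: c and ~c both at w1.
Every branch of the negation's tableau closes; the branch above is one of them.

Valid in S4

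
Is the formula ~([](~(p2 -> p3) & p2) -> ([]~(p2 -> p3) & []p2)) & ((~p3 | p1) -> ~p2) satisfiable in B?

Unsatisfiable (every branch closes)

1. ~([](~(p2 -> p3) & p2) -> ([]~(p2 -> p3) & []p2)) & ((~p3 | p1) -> ~p2), 0
2. ~([](~(p2 -> p3) & p2) -> ([]~(p2 -> p3) & []p2)), 0   [&-rule on 1]
3. (~p3 | p1) -> ~p2, 0   [&-rule on 1]
4. [](~(p2 -> p3) & p2), 0   [~->-rule on 2]
5. ~([]~(p2 -> p3) & []p2), 0   [~->-rule on 2]
6. ~(p2 -> p3) & p2, 0   [[]-rule on 4 via 0R0]
7. ~(p2 -> p3), 0   [&-rule on 6]
8. p2, 0   [&-rule on 6]
9. ~p3, 0   [~->-rule on 7]
10. ~(~p3 | p1), 0   [->-rule on 3 (branches; this branch)]
11. p3, 0   [~|-rule on 10]
12. ~p1, 0   [~|-rule on 10]
Accessibility: 0R0
Branch closes: p3 and ~p3 both at 0.
(One branch shown.) All branches close.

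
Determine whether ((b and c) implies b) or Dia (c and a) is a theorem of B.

Valid

Tableau for the negation not (((b and c) implies b) or Dia (c and a)):
1. not (((b and c) implies b) or Dia (c and a)), w0
2. not ((b and c) implies b), w0
3. not Dia (c and a), w0
4. b and c, w0
5. not b, w0
6. b, w0
7. c, w0
Accessibility: w0Rw0
Branch closes: b and not b both at w0.
Every branch of the negation's tableau closes; the branch above is one of them.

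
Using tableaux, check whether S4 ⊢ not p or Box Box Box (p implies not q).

Tableau for the negation not (not p or Box Box Box (p implies not q)):
1. not (not p or Box Box Box (p implies not q)), u
2. p, u
3. not Box Box Box (p implies not q), u
4. not Box Box (p implies not q), v
5. not Box (p implies not q), w
6. not (p implies not q), x
7. p, x
8. q, x
Accessibility: uRu, uRv, uRw, uRx, vRv, vRw, vRx, wRw, wRx, xRx
The negation has an open branch (countermodel exists).

No, not valid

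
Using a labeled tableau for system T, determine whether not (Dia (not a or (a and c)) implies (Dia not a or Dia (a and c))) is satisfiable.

No, unsatisfiable

1. not (Dia (not a or (a and c)) implies (Dia not a or Dia (a and c))), 0
2. Dia (not a or (a and c)), 0   [neg-implies-rule on 1]
3. not (Dia not a or Dia (a and c)), 0   [neg-implies-rule on 1]
4. not Dia not a, 0   [neg-or-rule on 3]
5. not Dia (a and c), 0   [neg-or-rule on 3]
6. a, 0   [neg-Dia-rule on 4 via 0R0]
7. not (a and c), 0   [neg-Dia-rule on 5 via 0R0]
8. not c, 0   [neg-and-rule on 7 (branches; this branch)]
9. not a or (a and c), 1   [Dia-rule on 2: fresh world 1, 0R1]
10. a, 1   [neg-Dia-rule on 4 via 0R1]
11. not (a and c), 1   [neg-Dia-rule on 5 via 0R1]
12. a and c, 1   [or-rule on 9 (branches; this branch)]
13. c, 1   [and-rule on 12]
14. not c, 1   [neg-and-rule on 11 (branches; this branch)]
Accessibility: 0R0, 0R1, 1R1
Branch closes: c and not c both at 1.
All branches of the tableau close; one closing branch shown above.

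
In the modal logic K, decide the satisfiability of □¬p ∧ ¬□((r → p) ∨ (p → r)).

Unsatisfiable

1. □¬p ∧ ¬□((r → p) ∨ (p → r)), u
2. □¬p, u   [∧-rule on 1]
3. ¬□((r → p) ∨ (p → r)), u   [∧-rule on 1]
4. ¬((r → p) ∨ (p → r)), v   [¬□-rule on 3: fresh world v, uRv]
5. ¬(r → p), v   [¬∨-rule on 4]
6. ¬(p → r), v   [¬∨-rule on 4]
7. r, v   [¬→-rule on 5]
8. ¬p, v   [¬→-rule on 5]
9. p, v   [¬→-rule on 6]
10. ¬r, v   [¬→-rule on 6]
Accessibility: uRv
Branch closes: p and ¬p both at v.
(One branch shown.) All branches close.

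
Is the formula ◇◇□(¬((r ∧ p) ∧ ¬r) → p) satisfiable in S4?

Yes, satisfiable

1. ◇◇□(¬((r ∧ p) ∧ ¬r) → p), 0
2. ◇□(¬((r ∧ p) ∧ ¬r) → p), 1   [◇-rule on 1: fresh world 1, 0R1]
3. □(¬((r ∧ p) ∧ ¬r) → p), 2   [◇-rule on 2: fresh world 2, 1R2]
4. ¬((r ∧ p) ∧ ¬r) → p, 2   [□-rule on 3 via 2R2]
5. p, 2   [→-rule on 4 (branches; this branch)]
Accessibility: 0R0, 0R1, 0R2, 1R1, 1R2, 2R2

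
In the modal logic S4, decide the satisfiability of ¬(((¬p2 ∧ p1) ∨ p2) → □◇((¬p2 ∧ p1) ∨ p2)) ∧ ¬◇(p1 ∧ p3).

Yes, satisfiable

1. ¬(((¬p2 ∧ p1) ∨ p2) → □◇((¬p2 ∧ p1) ∨ p2)) ∧ ¬◇(p1 ∧ p3), u
2. ¬(((¬p2 ∧ p1) ∨ p2) → □◇((¬p2 ∧ p1) ∨ p2)), u
3. ¬◇(p1 ∧ p3), u
4. (¬p2 ∧ p1) ∨ p2, u
5. ¬□◇((¬p2 ∧ p1) ∨ p2), u
6. ¬(p1 ∧ p3), u
7. p2, u
8. ¬p3, u
9. ¬◇((¬p2 ∧ p1) ∨ p2), v
10. ¬(p1 ∧ p3), v
11. ¬((¬p2 ∧ p1) ∨ p2), v
12. ¬(¬p2 ∧ p1), v
13. ¬p2, v
14. ¬p3, v
15. ¬p1, v
Accessibility: uRu, uRv, vRv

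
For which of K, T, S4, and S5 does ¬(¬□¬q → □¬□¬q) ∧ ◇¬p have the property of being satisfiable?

K, T, S4

S4-tableau for the formula:
1. ¬(¬□¬q → □¬□¬q) ∧ ◇¬p, u
2. ¬(¬□¬q → □¬□¬q), u
3. ◇¬p, u
4. ¬□¬q, u
5. ¬□¬□¬q, u
6. ¬p, v
7. q, w
8. □¬q, x
9. ¬q, x
Accessibility: uRu, uRv, uRw, uRx, vRv, wRw, xRx
Complete open branch: satisfiable in S4, hence also in K, T (this S4-model is also a K-model and a T-model).
S5-tableau for the formula:
1. ¬(¬□¬q → □¬□¬q) ∧ ◇¬p, u
2. ¬(¬□¬q → □¬□¬q), u
3. ◇¬p, u
4. ¬□¬q, u
5. ¬□¬□¬q, u
6. ¬p, v
7. q, w
8. □¬q, x
9. ¬q, u
10. ¬q, v
11. ¬q, w
Accessibility: uRu, uRv, uRw, uRx, vRu, vRv, vRw, vRx, wRu, wRv, wRw, wRx, xRu, xRv, xRw, xRx
Branch closes: q and ¬q both at w.
Every branch closes (one shown): unsatisfiable in S5.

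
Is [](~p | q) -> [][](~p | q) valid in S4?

Valid

Tableau for the negation ~([](~p | q) -> [][](~p | q)):
1. ~([](~p | q) -> [][](~p | q)), 0
2. [](~p | q), 0
3. ~[][](~p | q), 0
4. ~p | q, 0
5. q, 0
6. ~[](~p | q), 1
7. ~p | q, 1
8. q, 1
9. ~(~p | q), 2
10. p, 2
11. ~q, 2
12. ~p | q, 2
13. q, 2
Accessibility: 0R0, 0R1, 0R2, 1R1, 1R2, 2R2
Branch closes: q and ~q both at 2.
All branches of the negation close; one closing branch shown above.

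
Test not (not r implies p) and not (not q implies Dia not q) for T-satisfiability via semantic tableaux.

Unsatisfiable

1. not (not r implies p) and not (not q implies Dia not q), 0
2. not (not r implies p), 0
3. not (not q implies Dia not q), 0
4. not r, 0
5. not p, 0
6. not q, 0
7. not Dia not q, 0
8. q, 0
Accessibility: 0R0
Branch closes: q and not q both at 0.
Every branch closes; the branch above is one of them.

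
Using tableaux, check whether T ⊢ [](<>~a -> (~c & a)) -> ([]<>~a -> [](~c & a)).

Valid

Tableau for the negation ~([](<>~a -> (~c & a)) -> ([]<>~a -> [](~c & a))):
1. ~([](<>~a -> (~c & a)) -> ([]<>~a -> [](~c & a))), w0
2. [](<>~a -> (~c & a)), w0   [~->-rule on 1]
3. ~([]<>~a -> [](~c & a)), w0   [~->-rule on 1]
4. []<>~a, w0   [~->-rule on 3]
5. ~[](~c & a), w0   [~->-rule on 3]
6. <>~a -> (~c & a), w0   [[]-rule on 2 via w0Rw0]
7. <>~a, w0   [[]-rule on 4 via w0Rw0]
8. ~c & a, w0   [->-rule on 6 (branches; this branch)]
9. ~c, w0   [&-rule on 8]
10. a, w0   [&-rule on 8]
11. ~(~c & a), w1   [~[]-rule on 5: fresh world w1, w0Rw1]
12. <>~a -> (~c & a), w1   [[]-rule on 2 via w0Rw1]
13. <>~a, w1   [[]-rule on 4 via w0Rw1]
14. c, w1   [~&-rule on 11 (branches; this branch)]
15. ~<>~a, w1   [->-rule on 12 (branches; this branch)]
16. a, w1   [~<>-rule on 15 via w1Rw1]
17. ~a, w2   [<>-rule on 7: fresh world w2, w0Rw2]
18. <>~a -> (~c & a), w2   [[]-rule on 2 via w0Rw2]
19. <>~a, w2   [[]-rule on 4 via w0Rw2]
20. ~c & a, w2   [->-rule on 18 (branches; this branch)]
21. ~c, w2   [&-rule on 20]
22. a, w2   [&-rule on 20]
Accessibility: w0Rw0, w0Rw1, w0Rw2, w1Rw1, w2Rw2
Branch closes: a and ~a both at w2.
All branches of the negation close; one closing branch shown above.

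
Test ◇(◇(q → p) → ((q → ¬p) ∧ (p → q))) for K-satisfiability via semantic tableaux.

Satisfiable

1. ◇(◇(q → p) → ((q → ¬p) ∧ (p → q))), u
2. ◇(q → p) → ((q → ¬p) ∧ (p → q)), v
3. (q → ¬p) ∧ (p → q), v
4. q → ¬p, v
5. p → q, v
6. ¬p, v
7. q, v
Accessibility: uRv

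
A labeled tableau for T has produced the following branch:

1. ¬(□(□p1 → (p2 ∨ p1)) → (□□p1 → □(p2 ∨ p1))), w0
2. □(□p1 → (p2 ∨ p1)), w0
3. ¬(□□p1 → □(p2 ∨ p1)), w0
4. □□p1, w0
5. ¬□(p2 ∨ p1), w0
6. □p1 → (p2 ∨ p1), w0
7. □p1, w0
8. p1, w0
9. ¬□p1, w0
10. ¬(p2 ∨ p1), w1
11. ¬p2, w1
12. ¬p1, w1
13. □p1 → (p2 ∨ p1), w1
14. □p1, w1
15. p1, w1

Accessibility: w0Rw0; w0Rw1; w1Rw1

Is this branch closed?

Both p1 and ¬p1 appear at w1.

Closed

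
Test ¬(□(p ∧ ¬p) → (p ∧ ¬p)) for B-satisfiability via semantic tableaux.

1. ¬(□(p ∧ ¬p) → (p ∧ ¬p)), u
2. □(p ∧ ¬p), u
3. ¬(p ∧ ¬p), u
4. p ∧ ¬p, u
5. p, u
6. ¬p, u
Accessibility: uRu
Branch closes: p and ¬p both at u.
All branches of the tableau close; one closing branch shown above.

Unsatisfiable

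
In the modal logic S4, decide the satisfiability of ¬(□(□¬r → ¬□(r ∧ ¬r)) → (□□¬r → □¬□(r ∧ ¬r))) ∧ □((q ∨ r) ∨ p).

1. ¬(□(□¬r → ¬□(r ∧ ¬r)) → (□□¬r → □¬□(r ∧ ¬r))) ∧ □((q ∨ r) ∨ p), 0
2. ¬(□(□¬r → ¬□(r ∧ ¬r)) → (□□¬r → □¬□(r ∧ ¬r))), 0
3. □((q ∨ r) ∨ p), 0
4. □(□¬r → ¬□(r ∧ ¬r)), 0
5. ¬(□□¬r → □¬□(r ∧ ¬r)), 0
6. □□¬r, 0
7. ¬□¬□(r ∧ ¬r), 0
8. (q ∨ r) ∨ p, 0
9. □¬r → ¬□(r ∧ ¬r), 0
10. □¬r, 0
11. ¬r, 0
12. q ∨ r, 0
13. ¬□(r ∧ ¬r), 0
14. q, 0
15. □(r ∧ ¬r), 1
16. (q ∨ r) ∨ p, 1
17. □¬r → ¬□(r ∧ ¬r), 1
18. □¬r, 1
19. ¬r, 1
20. r ∧ ¬r, 1
21. r, 1
Accessibility: 0R0, 0R1, 1R1
Branch closes: r and ¬r both at 1.
All branches of the tableau close; one closing branch shown above.

Unsatisfiable (every branch closes)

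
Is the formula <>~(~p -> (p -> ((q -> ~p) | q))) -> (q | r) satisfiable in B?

1. <>~(~p -> (p -> ((q -> ~p) | q))) -> (q | r), 0
2. q | r, 0
3. r, 0
Accessibility: 0R0

Satisfiable (open branch found)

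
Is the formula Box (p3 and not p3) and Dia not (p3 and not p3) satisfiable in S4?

Unsatisfiable (every branch closes)

1. Box (p3 and not p3) and Dia not (p3 and not p3), 0
2. Box (p3 and not p3), 0
3. Dia not (p3 and not p3), 0
4. p3 and not p3, 0
5. p3, 0
6. not p3, 0
Accessibility: 0R0
Branch closes: p3 and not p3 both at 0.
Every branch closes; the branch above is one of them.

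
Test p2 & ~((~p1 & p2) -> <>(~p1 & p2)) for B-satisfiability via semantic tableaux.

1. p2 & ~((~p1 & p2) -> <>(~p1 & p2)), w0
2. p2, w0   [&-rule on 1]
3. ~((~p1 & p2) -> <>(~p1 & p2)), w0   [&-rule on 1]
4. ~p1 & p2, w0   [~->-rule on 3]
5. ~<>(~p1 & p2), w0   [~->-rule on 3]
6. ~p1, w0   [&-rule on 4]
7. ~(~p1 & p2), w0   [~<>-rule on 5 via w0Rw0]
8. ~p2, w0   [~&-rule on 7 (branches; this branch)]
Accessibility: w0Rw0
Branch closes: p2 and ~p2 both at w0.
All branches of the tableau close; one closing branch shown above.

No, unsatisfiable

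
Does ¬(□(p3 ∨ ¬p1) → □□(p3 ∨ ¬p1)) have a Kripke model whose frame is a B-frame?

1. ¬(□(p3 ∨ ¬p1) → □□(p3 ∨ ¬p1)), w0
2. □(p3 ∨ ¬p1), w0
3. ¬□□(p3 ∨ ¬p1), w0
4. p3 ∨ ¬p1, w0
5. ¬p1, w0
6. ¬□(p3 ∨ ¬p1), w1
7. p3 ∨ ¬p1, w1
8. ¬p1, w1
9. ¬(p3 ∨ ¬p1), w2
10. ¬p3, w2
11. p1, w2
Accessibility: w0Rw0, w0Rw1, w1Rw0, w1Rw1, w1Rw2, w2Rw1, w2Rw2

Satisfiable (open branch found)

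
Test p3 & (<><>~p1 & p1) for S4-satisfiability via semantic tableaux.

1. p3 & (<><>~p1 & p1), u
2. p3, u   [&-rule on 1]
3. <><>~p1 & p1, u   [&-rule on 1]
4. <><>~p1, u   [&-rule on 3]
5. p1, u   [&-rule on 3]
6. <>~p1, v   [<>-rule on 4: fresh world v, uRv]
7. ~p1, w   [<>-rule on 6: fresh world w, vRw]
Accessibility: uRu, uRv, uRw, vRv, vRw, wRw

Satisfiable (open branch found)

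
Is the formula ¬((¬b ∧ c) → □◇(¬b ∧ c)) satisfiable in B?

1. ¬((¬b ∧ c) → □◇(¬b ∧ c)), u
2. ¬b ∧ c, u
3. ¬□◇(¬b ∧ c), u
4. ¬b, u
5. c, u
6. ¬◇(¬b ∧ c), v
7. ¬(¬b ∧ c), u
8. ¬(¬b ∧ c), v
9. ¬c, u
Accessibility: uRu, uRv, vRu, vRv
Branch closes: c and ¬c both at u.
All branches of the tableau close; one closing branch shown above.

Unsatisfiable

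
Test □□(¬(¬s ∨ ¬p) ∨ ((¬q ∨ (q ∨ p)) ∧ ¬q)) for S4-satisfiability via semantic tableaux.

Yes, satisfiable

1. □□(¬(¬s ∨ ¬p) ∨ ((¬q ∨ (q ∨ p)) ∧ ¬q)), u
2. □(¬(¬s ∨ ¬p) ∨ ((¬q ∨ (q ∨ p)) ∧ ¬q)), u   [□-rule on 1 via uRu]
3. ¬(¬s ∨ ¬p) ∨ ((¬q ∨ (q ∨ p)) ∧ ¬q), u   [□-rule on 2 via uRu]
4. (¬q ∨ (q ∨ p)) ∧ ¬q, u   [∨-rule on 3 (branches; this branch)]
5. ¬q ∨ (q ∨ p), u   [∧-rule on 4]
6. ¬q, u   [∧-rule on 4]
7. q ∨ p, u   [∨-rule on 5 (branches; this branch)]
8. p, u   [∨-rule on 7 (branches; this branch)]
Accessibility: uRu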